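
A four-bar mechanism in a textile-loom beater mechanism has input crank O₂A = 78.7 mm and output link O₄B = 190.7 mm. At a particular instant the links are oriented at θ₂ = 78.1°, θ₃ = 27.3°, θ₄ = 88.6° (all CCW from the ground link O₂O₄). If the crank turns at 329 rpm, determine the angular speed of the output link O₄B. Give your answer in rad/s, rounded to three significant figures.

12.6

ω₂ = 34.45 rad/s (from 329 rpm).
Differentiating the loop-closure r₂e^{iθ₂}+r₃e^{iθ₃}=r₁+r₄e^{iθ₄} gives r₂ω₂e^{iθ₂}+r₃ω₃e^{iθ₃}=r₄ω₄e^{iθ₄}.
Eliminating the other unknown: ω₄ = r₂ω₂ sin(θ₂−θ₃) / [r₄ sin(θ₄−θ₃)].
Numerator sine = +0.77494; denominator sine = +0.87715.
Result = 0.0787·34.45·(+0.77494) / (0.1907·(+0.87715)) = +12.562 rad/s; magnitude 12.562 rad/s.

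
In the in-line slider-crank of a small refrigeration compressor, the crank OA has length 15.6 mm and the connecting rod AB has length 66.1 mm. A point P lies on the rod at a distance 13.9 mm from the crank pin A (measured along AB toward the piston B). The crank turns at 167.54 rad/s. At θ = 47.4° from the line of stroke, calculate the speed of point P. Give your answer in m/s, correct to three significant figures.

2.43

ω = 167.5 rad/s.  Crank-pin speed |V_A| = rω = 2.6136 m/s, perpendicular to OA.
Rod angle: sinφ = −(r/L) sinθ ⇒ φ = -10.004°; ω_rod = −rω cosθ/√(L²−r²sin²θ) = -27.177 rad/s.
V_P = V_A + ω_rod × AP, with AP = 0.0139 m along the rod.
Components: V_Px = −rω sinθ − a·ω_rod·sinφ = -1.9895 m/s;  V_Py = rω cosθ + a·ω_rod·cosφ = +1.3971 m/s.
|V_P| = √(V_Px² + V_Py²) = 2.431 m/s.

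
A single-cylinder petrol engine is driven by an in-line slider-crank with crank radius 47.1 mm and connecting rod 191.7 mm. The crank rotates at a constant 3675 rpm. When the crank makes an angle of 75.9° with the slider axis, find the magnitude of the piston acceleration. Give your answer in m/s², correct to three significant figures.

ω = 2π·3675/60 = 384.8 rad/s
x(θ) = r cosθ + √(L² − r² sin²θ); with ω constant, a = ω²·d²x/dθ².
d²x/dθ² = −r cosθ − r²(cos2θ)/√u − r⁴ sin²2θ/(4u^{3/2}),  u = L² − r² sin²θ = 0.0346621 m².
Substituting r = 0.0471 m, L = 0.1917 m, θ = 75.9°: d²x/dθ² = -0.0010156 m.
a = ω²·d²x/dθ² = (384.8)²·(-0.0010156) = -150.42 m/s²;  |a| = 150.42 m/s².

150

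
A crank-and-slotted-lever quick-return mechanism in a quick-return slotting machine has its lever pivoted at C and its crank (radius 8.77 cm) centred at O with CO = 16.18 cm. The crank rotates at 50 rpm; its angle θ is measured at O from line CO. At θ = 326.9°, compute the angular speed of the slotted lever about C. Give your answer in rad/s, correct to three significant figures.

ω = 5.236 rad/s (from 50 rpm).
Crank pin A relative to C: A = (d + r cosθ, r sinθ); lever angle φ = atan2(r sinθ, d + r cosθ).
Differentiating tanφ: φ̇ = rω(d cosθ + r)/(d² + r² + 2dr cosθ).
d² + r² + 2dr cosθ = |CA|² = 0.0576448 m²;  d cosθ + r = +0.22324 m.
|ω_lever| = |0.0877·5.236·+0.22324| / 0.0576448 = 1.7783 rad/s.

1.78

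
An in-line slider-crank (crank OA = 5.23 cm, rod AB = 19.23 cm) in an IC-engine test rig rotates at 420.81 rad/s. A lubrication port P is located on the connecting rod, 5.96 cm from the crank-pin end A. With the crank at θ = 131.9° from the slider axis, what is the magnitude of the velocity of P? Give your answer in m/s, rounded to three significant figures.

ω = 420.8 rad/s.  Crank-pin speed |V_A| = rω = 22.008 m/s, perpendicular to OA.
Rod angle: sinφ = −(r/L) sinθ ⇒ φ = -11.679°; ω_rod = −rω cosθ/√(L²−r²sin²θ) = +78.048 rad/s.
V_P = V_A + ω_rod × AP, with AP = 0.0596 m along the rod.
Components: V_Px = −rω sinθ − a·ω_rod·sinφ = -15.439 m/s;  V_Py = rω cosθ + a·ω_rod·cosφ = -10.143 m/s.
|V_P| = √(V_Px² + V_Py²) = 18.473 m/s.

18.5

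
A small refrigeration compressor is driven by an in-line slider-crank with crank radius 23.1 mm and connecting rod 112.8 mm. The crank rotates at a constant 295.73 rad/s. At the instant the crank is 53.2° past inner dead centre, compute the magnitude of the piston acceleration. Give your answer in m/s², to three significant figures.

1100

ω = 295.7 rad/s
x(θ) = r cosθ + √(L² − r² sin²θ); with ω constant, a = ω²·d²x/dθ².
d²x/dθ² = −r cosθ − r²(cos2θ)/√u − r⁴ sin²2θ/(4u^{3/2}),  u = L² − r² sin²θ = 0.0123817 m².
Substituting r = 0.0231 m, L = 0.1128 m, θ = 53.2°: d²x/dθ² = -0.012531 m.
a = ω²·d²x/dθ² = (295.7)²·(-0.012531) = -1095.9 m/s²;  |a| = 1095.9 m/s².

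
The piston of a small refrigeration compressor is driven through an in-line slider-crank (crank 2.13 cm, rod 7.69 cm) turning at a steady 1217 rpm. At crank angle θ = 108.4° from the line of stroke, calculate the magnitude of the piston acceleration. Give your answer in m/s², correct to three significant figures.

188

ω = 2π·1217/60 = 127.4 rad/s
x(θ) = r cosθ + √(L² − r² sin²θ); with ω constant, a = ω²·d²x/dθ².
d²x/dθ² = −r cosθ − r²(cos2θ)/√u − r⁴ sin²2θ/(4u^{3/2}),  u = L² − r² sin²θ = 0.00550512 m².
Substituting r = 0.0213 m, L = 0.0769 m, θ = 108.4°: d²x/dθ² = +0.011574 m.
a = ω²·d²x/dθ² = (127.4)²·(+0.011574) = +187.99 m/s²;  |a| = 187.99 m/s².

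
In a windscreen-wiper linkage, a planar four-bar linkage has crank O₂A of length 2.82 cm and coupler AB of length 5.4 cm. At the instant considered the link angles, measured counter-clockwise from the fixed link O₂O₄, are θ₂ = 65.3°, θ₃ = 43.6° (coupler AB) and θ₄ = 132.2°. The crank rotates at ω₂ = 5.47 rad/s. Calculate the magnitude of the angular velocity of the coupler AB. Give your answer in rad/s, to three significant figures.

2.63

ω₂ = 5.47 rad/s
Differentiating the loop-closure r₂e^{iθ₂}+r₃e^{iθ₃}=r₁+r₄e^{iθ₄} gives r₂ω₂e^{iθ₂}+r₃ω₃e^{iθ₃}=r₄ω₄e^{iθ₄}.
Eliminating the other unknown: ω₃ = r₂ω₂ sin(θ₄−θ₂) / [r₃ sin(θ₃−θ₄)].
Numerator sine = +0.91982; denominator sine = -0.99970.
Result = 0.0282·5.47·(+0.91982) / (0.054·(-0.99970)) = -2.6283 rad/s; magnitude 2.6283 rad/s.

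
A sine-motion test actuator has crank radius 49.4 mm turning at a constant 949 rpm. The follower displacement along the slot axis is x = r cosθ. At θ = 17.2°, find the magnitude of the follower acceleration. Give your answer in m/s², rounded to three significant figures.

ω = 99.38 rad/s (from 949 rpm).
x = r cosθ ⇒ ẍ = −rω² cosθ (ω constant).
|a| = rω²|cosθ| = 0.0494·(99.38)²·|cos 17.2°| = 466.07 m/s².

466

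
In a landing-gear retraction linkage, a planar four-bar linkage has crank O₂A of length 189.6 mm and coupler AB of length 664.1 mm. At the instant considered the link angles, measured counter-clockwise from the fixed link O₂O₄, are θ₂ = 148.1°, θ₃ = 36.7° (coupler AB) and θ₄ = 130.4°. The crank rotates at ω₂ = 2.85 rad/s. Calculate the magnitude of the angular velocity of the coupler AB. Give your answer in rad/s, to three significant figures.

0.248

ω₂ = 2.85 rad/s
Differentiating the loop-closure r₂e^{iθ₂}+r₃e^{iθ₃}=r₁+r₄e^{iθ₄} gives r₂ω₂e^{iθ₂}+r₃ω₃e^{iθ₃}=r₄ω₄e^{iθ₄}.
Eliminating the other unknown: ω₃ = r₂ω₂ sin(θ₄−θ₂) / [r₃ sin(θ₃−θ₄)].
Numerator sine = -0.30403; denominator sine = -0.99792.
Result = 0.1896·2.85·(-0.30403) / (0.6641·(-0.99792)) = +0.2479 rad/s; magnitude 0.2479 rad/s.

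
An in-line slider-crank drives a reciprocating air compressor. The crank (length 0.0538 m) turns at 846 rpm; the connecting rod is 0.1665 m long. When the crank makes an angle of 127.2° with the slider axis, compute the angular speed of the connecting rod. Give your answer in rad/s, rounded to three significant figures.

ω = 88.59 rad/s (converted from 846 rpm).
The rod makes angle φ with the slider axis where L sinφ = r sinθ; differentiating, L cosφ·φ̇ = r ω cosθ.
L cosφ = √(L² − r² sin²θ) = 0.16089 m.
|ω_rod| = r ω |cosθ| / √(L² − r² sin²θ) = 0.0538·88.59·0.60460/0.16089 = 17.911 rad/s.

17.9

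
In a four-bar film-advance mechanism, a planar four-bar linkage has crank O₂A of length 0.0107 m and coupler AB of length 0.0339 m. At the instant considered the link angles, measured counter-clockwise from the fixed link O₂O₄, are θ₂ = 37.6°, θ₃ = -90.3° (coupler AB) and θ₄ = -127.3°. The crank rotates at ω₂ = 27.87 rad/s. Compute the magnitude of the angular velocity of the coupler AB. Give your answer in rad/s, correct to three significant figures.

ω₂ = 27.87 rad/s
Differentiating the loop-closure r₂e^{iθ₂}+r₃e^{iθ₃}=r₁+r₄e^{iθ₄} gives r₂ω₂e^{iθ₂}+r₃ω₃e^{iθ₃}=r₄ω₄e^{iθ₄}.
Eliminating the other unknown: ω₃ = r₂ω₂ sin(θ₄−θ₂) / [r₃ sin(θ₃−θ₄)].
Numerator sine = -0.26050; denominator sine = +0.60182.
Result = 0.0107·27.87·(-0.26050) / (0.0339·(+0.60182)) = -3.8078 rad/s; magnitude 3.8078 rad/s.

3.81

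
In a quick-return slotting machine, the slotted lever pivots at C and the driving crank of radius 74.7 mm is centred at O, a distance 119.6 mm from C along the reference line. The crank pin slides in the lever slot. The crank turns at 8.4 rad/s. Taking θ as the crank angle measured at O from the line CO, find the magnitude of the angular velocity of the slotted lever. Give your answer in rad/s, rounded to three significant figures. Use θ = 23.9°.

3.19

ω = 8.4 rad/s
Crank pin A relative to C: A = (d + r cosθ, r sinθ); lever angle φ = atan2(r sinθ, d + r cosθ).
Differentiating tanφ: φ̇ = rω(d cosθ + r)/(d² + r² + 2dr cosθ).
d² + r² + 2dr cosθ = |CA|² = 0.0362204 m²;  d cosθ + r = +0.18404 m.
|ω_lever| = |0.0747·8.4·+0.18404| / 0.0362204 = 3.1884 rad/s.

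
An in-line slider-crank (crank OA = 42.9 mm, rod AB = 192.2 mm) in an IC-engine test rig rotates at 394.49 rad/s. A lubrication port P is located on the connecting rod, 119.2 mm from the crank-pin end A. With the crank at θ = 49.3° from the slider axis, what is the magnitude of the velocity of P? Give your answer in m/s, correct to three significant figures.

ω = 394.5 rad/s.  Crank-pin speed |V_A| = rω = 16.924 m/s, perpendicular to OA.
Rod angle: sinφ = −(r/L) sinθ ⇒ φ = -9.742°; ω_rod = −rω cosθ/√(L²−r²sin²θ) = -58.259 rad/s.
V_P = V_A + ω_rod × AP, with AP = 0.1192 m along the rod.
Components: V_Px = −rω sinθ − a·ω_rod·sinφ = -14.006 m/s;  V_Py = rω cosθ + a·ω_rod·cosφ = +4.1916 m/s.
|V_P| = √(V_Px² + V_Py²) = 14.619 m/s.

14.6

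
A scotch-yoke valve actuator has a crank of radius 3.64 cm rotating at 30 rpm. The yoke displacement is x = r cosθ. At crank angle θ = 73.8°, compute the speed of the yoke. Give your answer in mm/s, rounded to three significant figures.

110

ω = 3.142 rad/s (from 30 rpm).
x = r cosθ ⇒ ẋ = −rω sinθ.
|v| = rω|sinθ| = 0.0364·3.142·|sin 73.8°| = 0.10981 m/s = 109.81 mm/s.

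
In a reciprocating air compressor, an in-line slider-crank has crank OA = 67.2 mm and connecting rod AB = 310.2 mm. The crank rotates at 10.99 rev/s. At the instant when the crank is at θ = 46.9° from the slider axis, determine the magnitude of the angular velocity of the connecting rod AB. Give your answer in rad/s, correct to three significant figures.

10.4

ω = 69.05 rad/s (converted from 10.99 rev/s).
The rod makes angle φ with the slider axis where L sinφ = r sinθ; differentiating, L cosφ·φ̇ = r ω cosθ.
L cosφ = √(L² − r² sin²θ) = 0.30629 m.
|ω_rod| = r ω |cosθ| / √(L² − r² sin²θ) = 0.0672·69.05·0.68327/0.30629 = 10.351 rad/s.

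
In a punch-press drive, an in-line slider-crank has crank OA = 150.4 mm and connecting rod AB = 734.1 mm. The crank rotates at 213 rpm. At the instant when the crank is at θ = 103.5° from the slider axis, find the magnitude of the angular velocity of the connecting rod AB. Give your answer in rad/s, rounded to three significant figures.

1.09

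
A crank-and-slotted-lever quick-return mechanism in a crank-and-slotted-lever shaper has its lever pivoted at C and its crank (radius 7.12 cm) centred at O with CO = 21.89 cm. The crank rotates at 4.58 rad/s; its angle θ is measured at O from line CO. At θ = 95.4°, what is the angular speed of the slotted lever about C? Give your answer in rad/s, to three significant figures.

0.330

ω = 4.58 rad/s
Crank pin A relative to C: A = (d + r cosθ, r sinθ); lever angle φ = atan2(r sinθ, d + r cosθ).
Differentiating tanφ: φ̇ = rω(d cosθ + r)/(d² + r² + 2dr cosθ).
d² + r² + 2dr cosθ = |CA|² = 0.0500532 m²;  d cosθ + r = +0.0506 m.
|ω_lever| = |0.0712·4.58·+0.0506| / 0.0500532 = 0.32966 rad/s.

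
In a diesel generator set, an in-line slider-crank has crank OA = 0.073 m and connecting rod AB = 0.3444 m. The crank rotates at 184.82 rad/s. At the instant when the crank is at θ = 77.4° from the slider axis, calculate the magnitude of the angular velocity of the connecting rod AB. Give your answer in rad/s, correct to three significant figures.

8.73

ω = 184.8 rad/s
The rod makes angle φ with the slider axis where L sinφ = r sinθ; differentiating, L cosφ·φ̇ = r ω cosθ.
L cosφ = √(L² − r² sin²θ) = 0.33695 m.
|ω_rod| = r ω |cosθ| / √(L² − r² sin²θ) = 0.073·184.8·0.21814/0.33695 = 8.7347 rad/s.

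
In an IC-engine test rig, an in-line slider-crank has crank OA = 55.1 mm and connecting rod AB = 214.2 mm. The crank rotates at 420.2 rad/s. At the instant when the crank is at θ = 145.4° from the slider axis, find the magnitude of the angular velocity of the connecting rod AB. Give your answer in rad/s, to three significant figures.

89.9

ω = 420.2 rad/s
The rod makes angle φ with the slider axis where L sinφ = r sinθ; differentiating, L cosφ·φ̇ = r ω cosθ.
L cosφ = √(L² − r² sin²θ) = 0.2119 m.
|ω_rod| = r ω |cosθ| / √(L² − r² sin²θ) = 0.0551·420.2·0.82314/0.2119 = 89.938 rad/s.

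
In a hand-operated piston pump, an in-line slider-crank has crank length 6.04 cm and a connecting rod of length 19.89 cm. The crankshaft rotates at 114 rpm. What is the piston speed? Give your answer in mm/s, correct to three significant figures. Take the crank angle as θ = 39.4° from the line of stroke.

567

ω = 2π·114/60 = 11.94 rad/s
For an in-line slider-crank, x = r cosθ + √(L² − r² sin²θ), so v = −rω sinθ·[1 + r cosθ/√(L² − r² sin²θ)].
With r = 0.0604 m, L = 0.1989 m, θ = 39.4°: √(L² − r² sin²θ) = 0.19517 m.
v = −0.0604·11.94·0.63473·[1 + 0.0604·0.77273/0.19517] = -0.56713 m/s.
|v| = 0.56713 m/s = 567.13 mm/s.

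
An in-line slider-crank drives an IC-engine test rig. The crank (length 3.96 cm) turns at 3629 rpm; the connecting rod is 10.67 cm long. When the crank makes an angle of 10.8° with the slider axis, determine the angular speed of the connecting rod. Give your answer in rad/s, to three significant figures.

ω = 380 rad/s (converted from 3629 rpm).
The rod makes angle φ with the slider axis where L sinφ = r sinθ; differentiating, L cosφ·φ̇ = r ω cosθ.
L cosφ = √(L² − r² sin²θ) = 0.10644 m.
|ω_rod| = r ω |cosθ| / √(L² − r² sin²θ) = 0.0396·380·0.98229/0.10644 = 138.88 rad/s.

139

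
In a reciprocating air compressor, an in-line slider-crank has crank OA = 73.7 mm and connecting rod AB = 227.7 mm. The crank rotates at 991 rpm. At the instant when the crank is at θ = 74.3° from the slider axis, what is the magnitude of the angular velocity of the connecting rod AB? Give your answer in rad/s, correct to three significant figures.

ω = 103.8 rad/s (converted from 991 rpm).
The rod makes angle φ with the slider axis where L sinφ = r sinθ; differentiating, L cosφ·φ̇ = r ω cosθ.
L cosφ = √(L² − r² sin²θ) = 0.21636 m.
|ω_rod| = r ω |cosθ| / √(L² − r² sin²θ) = 0.0737·103.8·0.27060/0.21636 = 9.5656 rad/s.

9.57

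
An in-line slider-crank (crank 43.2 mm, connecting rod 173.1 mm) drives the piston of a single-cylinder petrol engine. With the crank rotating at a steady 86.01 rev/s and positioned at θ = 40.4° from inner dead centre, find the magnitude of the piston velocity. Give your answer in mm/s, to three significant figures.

ω = 2π·86 = 540.4 rad/s
For an in-line slider-crank, x = r cosθ + √(L² − r² sin²θ), so v = −rω sinθ·[1 + r cosθ/√(L² − r² sin²θ)].
With r = 0.0432 m, L = 0.1731 m, θ = 40.4°: √(L² − r² sin²θ) = 0.17082 m.
v = −0.0432·540.4·0.64812·[1 + 0.0432·0.76154/0.17082] = -18.045 m/s.
|v| = 18.045 m/s = 18045 mm/s.

18000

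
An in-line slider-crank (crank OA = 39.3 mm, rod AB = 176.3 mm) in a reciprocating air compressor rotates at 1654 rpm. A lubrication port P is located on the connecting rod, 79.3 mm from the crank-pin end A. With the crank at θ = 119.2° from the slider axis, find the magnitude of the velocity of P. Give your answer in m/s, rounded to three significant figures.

ω = 173.2 rad/s.  Crank-pin speed |V_A| = rω = 6.807 m/s, perpendicular to OA.
Rod angle: sinφ = −(r/L) sinθ ⇒ φ = -11.221°; ω_rod = −rω cosθ/√(L²−r²sin²θ) = +19.204 rad/s.
V_P = V_A + ω_rod × AP, with AP = 0.0793 m along the rod.
Components: V_Px = −rω sinθ − a·ω_rod·sinφ = -5.6457 m/s;  V_Py = rω cosθ + a·ω_rod·cosφ = -1.8271 m/s.
|V_P| = √(V_Px² + V_Py²) = 5.934 m/s.

5.93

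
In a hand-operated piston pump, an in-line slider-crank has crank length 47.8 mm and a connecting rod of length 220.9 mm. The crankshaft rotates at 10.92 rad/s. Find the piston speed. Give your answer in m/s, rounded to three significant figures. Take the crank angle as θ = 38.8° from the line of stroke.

0.383

ω = 10.92 rad/s
For an in-line slider-crank, x = r cosθ + √(L² − r² sin²θ), so v = −rω sinθ·[1 + r cosθ/√(L² − r² sin²θ)].
With r = 0.0478 m, L = 0.2209 m, θ = 38.8°: √(L² − r² sin²θ) = 0.21886 m.
v = −0.0478·10.92·0.62660·[1 + 0.0478·0.77934/0.21886] = -0.38274 m/s.
|v| = 0.38274 m/s.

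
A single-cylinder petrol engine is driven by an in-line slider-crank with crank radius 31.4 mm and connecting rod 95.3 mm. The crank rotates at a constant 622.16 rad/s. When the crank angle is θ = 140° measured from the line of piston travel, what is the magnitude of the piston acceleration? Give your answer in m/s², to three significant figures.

ω = 622.2 rad/s
x(θ) = r cosθ + √(L² − r² sin²θ); with ω constant, a = ω²·d²x/dθ².
d²x/dθ² = −r cosθ − r²(cos2θ)/√u − r⁴ sin²2θ/(4u^{3/2}),  u = L² − r² sin²θ = 0.00867472 m².
Substituting r = 0.0314 m, L = 0.0953 m, θ = 140°: d²x/dθ² = +0.021924 m.
a = ω²·d²x/dθ² = (622.2)²·(+0.021924) = +8486.3 m/s²;  |a| = 8486.3 m/s².

8490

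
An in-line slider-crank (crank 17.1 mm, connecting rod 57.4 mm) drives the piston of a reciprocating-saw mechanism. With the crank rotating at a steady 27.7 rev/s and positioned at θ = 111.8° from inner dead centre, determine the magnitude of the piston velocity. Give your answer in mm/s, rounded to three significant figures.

2450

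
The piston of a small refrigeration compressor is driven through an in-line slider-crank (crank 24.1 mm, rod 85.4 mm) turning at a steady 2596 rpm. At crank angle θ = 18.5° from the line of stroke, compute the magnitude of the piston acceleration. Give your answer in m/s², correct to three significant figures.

ω = 2π·2596/60 = 271.9 rad/s
x(θ) = r cosθ + √(L² − r² sin²θ); with ω constant, a = ω²·d²x/dθ².
d²x/dθ² = −r cosθ − r²(cos2θ)/√u − r⁴ sin²2θ/(4u^{3/2}),  u = L² − r² sin²θ = 0.00723468 m².
Substituting r = 0.0241 m, L = 0.0854 m, θ = 18.5°: d²x/dθ² = -0.028358 m.
a = ω²·d²x/dθ² = (271.9)²·(-0.028358) = -2095.7 m/s²;  |a| = 2095.7 m/s².

2100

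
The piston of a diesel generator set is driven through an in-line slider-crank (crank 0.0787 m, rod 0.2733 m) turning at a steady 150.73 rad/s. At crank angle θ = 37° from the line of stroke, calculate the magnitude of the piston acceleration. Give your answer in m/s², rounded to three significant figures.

ω = 150.7 rad/s
x(θ) = r cosθ + √(L² − r² sin²θ); with ω constant, a = ω²·d²x/dθ².
d²x/dθ² = −r cosθ − r²(cos2θ)/√u − r⁴ sin²2θ/(4u^{3/2}),  u = L² − r² sin²θ = 0.0724497 m².
Substituting r = 0.0787 m, L = 0.2733 m, θ = 37°: d²x/dθ² = -0.06965 m.
a = ω²·d²x/dθ² = (150.7)²·(-0.06965) = -1582.4 m/s²;  |a| = 1582.4 m/s².

1580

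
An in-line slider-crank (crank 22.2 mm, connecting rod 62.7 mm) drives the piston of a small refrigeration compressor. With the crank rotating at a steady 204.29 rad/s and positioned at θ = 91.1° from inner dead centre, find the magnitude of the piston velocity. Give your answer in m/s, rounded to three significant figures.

4.50

ω = 204.3 rad/s
For an in-line slider-crank, x = r cosθ + √(L² − r² sin²θ), so v = −rω sinθ·[1 + r cosθ/√(L² − r² sin²θ)].
With r = 0.0222 m, L = 0.0627 m, θ = 91.1°: √(L² − r² sin²θ) = 0.05864 m.
v = −0.0222·204.3·0.99982·[1 + 0.0222·-0.01920/0.05864] = -4.5014 m/s.
|v| = 4.5014 m/s.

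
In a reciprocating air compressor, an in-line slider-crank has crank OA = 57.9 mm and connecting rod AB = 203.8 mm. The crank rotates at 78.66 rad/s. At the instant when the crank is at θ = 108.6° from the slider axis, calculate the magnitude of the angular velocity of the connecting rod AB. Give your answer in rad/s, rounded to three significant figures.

7.40

ω = 78.66 rad/s
The rod makes angle φ with the slider axis where L sinφ = r sinθ; differentiating, L cosφ·φ̇ = r ω cosθ.
L cosφ = √(L² − r² sin²θ) = 0.19627 m.
|ω_rod| = r ω |cosθ| / √(L² − r² sin²θ) = 0.0579·78.66·0.31896/0.19627 = 7.4013 rad/s.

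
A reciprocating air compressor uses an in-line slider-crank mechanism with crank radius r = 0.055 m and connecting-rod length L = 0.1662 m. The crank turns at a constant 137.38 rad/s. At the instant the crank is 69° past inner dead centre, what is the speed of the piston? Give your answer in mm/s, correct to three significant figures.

7930

ω = 137.4 rad/s
For an in-line slider-crank, x = r cosθ + √(L² − r² sin²θ), so v = −rω sinθ·[1 + r cosθ/√(L² − r² sin²θ)].
With r = 0.055 m, L = 0.1662 m, θ = 69°: √(L² − r² sin²θ) = 0.15807 m.
v = −0.055·137.4·0.93358·[1 + 0.055·0.35837/0.15807] = -7.9336 m/s.
|v| = 7.9336 m/s = 7933.6 mm/s.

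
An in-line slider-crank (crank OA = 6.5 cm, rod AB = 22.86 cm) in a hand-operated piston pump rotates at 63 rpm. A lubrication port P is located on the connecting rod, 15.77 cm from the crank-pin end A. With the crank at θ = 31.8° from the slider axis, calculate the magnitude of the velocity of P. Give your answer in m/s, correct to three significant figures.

0.287

ω = 6.597 rad/s.  Crank-pin speed |V_A| = rω = 0.42883 m/s, perpendicular to OA.
Rod angle: sinφ = −(r/L) sinθ ⇒ φ = -8.617°; ω_rod = −rω cosθ/√(L²−r²sin²θ) = -1.6125 rad/s.
V_P = V_A + ω_rod × AP, with AP = 0.1577 m along the rod.
Components: V_Px = −rω sinθ − a·ω_rod·sinφ = -0.26407 m/s;  V_Py = rω cosθ + a·ω_rod·cosφ = +0.11304 m/s.
|V_P| = √(V_Px² + V_Py²) = 0.28725 m/s.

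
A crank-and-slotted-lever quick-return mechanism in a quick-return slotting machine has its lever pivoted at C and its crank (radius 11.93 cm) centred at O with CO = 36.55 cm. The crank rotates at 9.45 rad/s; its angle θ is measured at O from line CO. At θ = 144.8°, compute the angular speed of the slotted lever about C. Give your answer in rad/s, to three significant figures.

2.64

ω = 9.45 rad/s
Crank pin A relative to C: A = (d + r cosθ, r sinθ); lever angle φ = atan2(r sinθ, d + r cosθ).
Differentiating tanφ: φ̇ = rω(d cosθ + r)/(d² + r² + 2dr cosθ).
d² + r² + 2dr cosθ = |CA|² = 0.0765609 m²;  d cosθ + r = -0.17937 m.
|ω_lever| = |0.1193·9.45·-0.17937| / 0.0765609 = 2.6412 rad/s.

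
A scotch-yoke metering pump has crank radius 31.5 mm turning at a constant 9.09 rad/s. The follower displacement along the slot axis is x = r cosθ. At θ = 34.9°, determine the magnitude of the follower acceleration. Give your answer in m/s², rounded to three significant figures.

ω = 9.09 rad/s
x = r cosθ ⇒ ẍ = −rω² cosθ (ω constant).
|a| = rω²|cosθ| = 0.0315·(9.09)²·|cos 34.9°| = 2.1347 m/s².

2.13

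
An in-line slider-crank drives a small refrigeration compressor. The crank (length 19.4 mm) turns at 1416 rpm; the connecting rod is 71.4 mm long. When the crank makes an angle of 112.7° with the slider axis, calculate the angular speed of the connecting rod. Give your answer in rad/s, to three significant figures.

16.1

ω = 148.3 rad/s (converted from 1416 rpm).
The rod makes angle φ with the slider axis where L sinφ = r sinθ; differentiating, L cosφ·φ̇ = r ω cosθ.
L cosφ = √(L² − r² sin²θ) = 0.069121 m.
|ω_rod| = r ω |cosθ| / √(L² − r² sin²θ) = 0.0194·148.3·0.38591/0.069121 = 16.061 rad/s.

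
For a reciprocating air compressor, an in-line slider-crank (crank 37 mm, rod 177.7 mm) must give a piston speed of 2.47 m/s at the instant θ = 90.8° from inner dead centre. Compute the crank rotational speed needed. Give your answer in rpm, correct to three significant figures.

639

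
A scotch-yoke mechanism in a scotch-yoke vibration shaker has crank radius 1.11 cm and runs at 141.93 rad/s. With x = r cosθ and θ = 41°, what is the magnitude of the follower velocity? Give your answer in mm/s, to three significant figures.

ω = 141.9 rad/s
x = r cosθ ⇒ ẋ = −rω sinθ.
|v| = rω|sinθ| = 0.0111·141.9·|sin 41°| = 1.0336 m/s = 1033.6 mm/s.

1030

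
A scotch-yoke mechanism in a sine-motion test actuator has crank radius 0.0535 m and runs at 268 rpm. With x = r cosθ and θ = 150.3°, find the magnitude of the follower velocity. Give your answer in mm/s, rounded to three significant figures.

ω = 28.06 rad/s (from 268 rpm).
x = r cosθ ⇒ ẋ = −rω sinθ.
|v| = rω|sinθ| = 0.0535·28.06·|sin 150.3°| = 0.74392 m/s = 743.92 mm/s.

744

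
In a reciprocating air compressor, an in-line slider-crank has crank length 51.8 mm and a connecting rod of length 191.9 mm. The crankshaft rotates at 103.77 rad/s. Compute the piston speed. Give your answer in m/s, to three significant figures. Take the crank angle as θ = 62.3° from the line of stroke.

5.37

ω = 103.8 rad/s
For an in-line slider-crank, x = r cosθ + √(L² − r² sin²θ), so v = −rω sinθ·[1 + r cosθ/√(L² − r² sin²θ)].
With r = 0.0518 m, L = 0.1919 m, θ = 62.3°: √(L² − r² sin²θ) = 0.18634 m.
v = −0.0518·103.8·0.88539·[1 + 0.0518·0.46484/0.18634] = -5.3742 m/s.
|v| = 5.3742 m/s.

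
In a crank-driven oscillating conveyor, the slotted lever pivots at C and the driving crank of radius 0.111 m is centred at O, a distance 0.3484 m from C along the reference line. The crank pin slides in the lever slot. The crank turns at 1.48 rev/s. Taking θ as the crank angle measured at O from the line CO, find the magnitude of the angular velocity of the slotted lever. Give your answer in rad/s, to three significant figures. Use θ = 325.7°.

2.08

ω = 9.299 rad/s (from 1.48 rev/s).
Crank pin A relative to C: A = (d + r cosθ, r sinθ); lever angle φ = atan2(r sinθ, d + r cosθ).
Differentiating tanφ: φ̇ = rω(d cosθ + r)/(d² + r² + 2dr cosθ).
d² + r² + 2dr cosθ = |CA|² = 0.197598 m²;  d cosθ + r = +0.39881 m.
|ω_lever| = |0.111·9.299·+0.39881| / 0.197598 = 2.0833 rad/s.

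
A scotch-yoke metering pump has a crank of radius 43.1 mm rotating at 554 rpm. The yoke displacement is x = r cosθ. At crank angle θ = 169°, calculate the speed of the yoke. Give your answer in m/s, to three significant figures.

ω = 58.01 rad/s (from 554 rpm).
x = r cosθ ⇒ ẋ = −rω sinθ.
|v| = rω|sinθ| = 0.0431·58.01·|sin 169°| = 0.47711 m/s.

0.477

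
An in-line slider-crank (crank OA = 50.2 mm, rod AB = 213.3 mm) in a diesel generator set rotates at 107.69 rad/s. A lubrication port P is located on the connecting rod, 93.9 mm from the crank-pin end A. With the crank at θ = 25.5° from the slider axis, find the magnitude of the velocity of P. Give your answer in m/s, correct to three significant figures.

ω = 107.7 rad/s.  Crank-pin speed |V_A| = rω = 5.406 m/s, perpendicular to OA.
Rod angle: sinφ = −(r/L) sinθ ⇒ φ = -5.815°; ω_rod = −rω cosθ/√(L²−r²sin²θ) = -22.994 rad/s.
V_P = V_A + ω_rod × AP, with AP = 0.0939 m along the rod.
Components: V_Px = −rω sinθ − a·ω_rod·sinφ = -2.5461 m/s;  V_Py = rω cosθ + a·ω_rod·cosφ = +2.7314 m/s.
|V_P| = √(V_Px² + V_Py²) = 3.7341 m/s.

3.73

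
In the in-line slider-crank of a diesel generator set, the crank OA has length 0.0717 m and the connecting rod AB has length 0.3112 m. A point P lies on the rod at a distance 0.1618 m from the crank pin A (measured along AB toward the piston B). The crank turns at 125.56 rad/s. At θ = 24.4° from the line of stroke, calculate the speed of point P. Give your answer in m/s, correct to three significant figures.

5.70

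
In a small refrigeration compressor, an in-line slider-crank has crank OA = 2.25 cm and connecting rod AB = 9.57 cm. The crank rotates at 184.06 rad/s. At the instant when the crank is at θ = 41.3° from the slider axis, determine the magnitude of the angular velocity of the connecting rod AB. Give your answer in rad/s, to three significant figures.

ω = 184.1 rad/s
The rod makes angle φ with the slider axis where L sinφ = r sinθ; differentiating, L cosφ·φ̇ = r ω cosθ.
L cosφ = √(L² − r² sin²θ) = 0.094541 m.
|ω_rod| = r ω |cosθ| / √(L² − r² sin²θ) = 0.0225·184.1·0.75126/0.094541 = 32.909 rad/s.

32.9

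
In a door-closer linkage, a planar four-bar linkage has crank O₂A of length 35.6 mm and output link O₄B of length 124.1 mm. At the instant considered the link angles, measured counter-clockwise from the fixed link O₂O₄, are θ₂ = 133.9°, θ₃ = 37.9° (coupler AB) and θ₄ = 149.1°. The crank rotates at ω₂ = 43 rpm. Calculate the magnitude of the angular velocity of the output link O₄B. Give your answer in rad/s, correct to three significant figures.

ω₂ = 4.503 rad/s (from 43 rpm).
Differentiating the loop-closure r₂e^{iθ₂}+r₃e^{iθ₃}=r₁+r₄e^{iθ₄} gives r₂ω₂e^{iθ₂}+r₃ω₃e^{iθ₃}=r₄ω₄e^{iθ₄}.
Eliminating the other unknown: ω₄ = r₂ω₂ sin(θ₂−θ₃) / [r₄ sin(θ₄−θ₃)].
Numerator sine = +0.99452; denominator sine = +0.93232.
Result = 0.0356·4.503·(+0.99452) / (0.1241·(+0.93232)) = +1.3779 rad/s; magnitude 1.3779 rad/s.

1.38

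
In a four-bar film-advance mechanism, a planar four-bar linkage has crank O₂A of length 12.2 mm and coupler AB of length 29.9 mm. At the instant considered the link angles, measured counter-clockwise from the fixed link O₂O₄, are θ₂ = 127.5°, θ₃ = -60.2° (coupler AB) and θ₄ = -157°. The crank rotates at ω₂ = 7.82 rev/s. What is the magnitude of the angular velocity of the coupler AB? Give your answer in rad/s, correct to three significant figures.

ω₂ = 49.13 rad/s (from 7.82 rev/s).
Differentiating the loop-closure r₂e^{iθ₂}+r₃e^{iθ₃}=r₁+r₄e^{iθ₄} gives r₂ω₂e^{iθ₂}+r₃ω₃e^{iθ₃}=r₄ω₄e^{iθ₄}.
Eliminating the other unknown: ω₃ = r₂ω₂ sin(θ₄−θ₂) / [r₃ sin(θ₃−θ₄)].
Numerator sine = +0.96815; denominator sine = +0.99297.
Result = 0.0122·49.13·(+0.96815) / (0.0299·(+0.99297)) = +19.547 rad/s; magnitude 19.547 rad/s.

19.5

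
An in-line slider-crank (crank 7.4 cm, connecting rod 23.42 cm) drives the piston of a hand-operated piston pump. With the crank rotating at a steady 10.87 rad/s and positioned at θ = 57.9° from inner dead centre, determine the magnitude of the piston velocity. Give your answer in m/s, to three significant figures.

ω = 10.87 rad/s
For an in-line slider-crank, x = r cosθ + √(L² − r² sin²θ), so v = −rω sinθ·[1 + r cosθ/√(L² − r² sin²θ)].
With r = 0.074 m, L = 0.2342 m, θ = 57.9°: √(L² − r² sin²θ) = 0.22565 m.
v = −0.074·10.87·0.84712·[1 + 0.074·0.53140/0.22565] = -0.80015 m/s.
|v| = 0.80015 m/s.

0.800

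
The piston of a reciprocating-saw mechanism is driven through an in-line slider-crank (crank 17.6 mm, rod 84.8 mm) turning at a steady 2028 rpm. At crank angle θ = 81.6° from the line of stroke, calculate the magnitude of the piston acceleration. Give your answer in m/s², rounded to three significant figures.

ω = 2π·2028/60 = 212.4 rad/s
x(θ) = r cosθ + √(L² − r² sin²θ); with ω constant, a = ω²·d²x/dθ².
d²x/dθ² = −r cosθ − r²(cos2θ)/√u − r⁴ sin²2θ/(4u^{3/2}),  u = L² − r² sin²θ = 0.00688789 m².
Substituting r = 0.0176 m, L = 0.0848 m, θ = 81.6°: d²x/dθ² = +0.00099848 m.
a = ω²·d²x/dθ² = (212.4)²·(+0.00099848) = +45.033 m/s²;  |a| = 45.033 m/s².

45.0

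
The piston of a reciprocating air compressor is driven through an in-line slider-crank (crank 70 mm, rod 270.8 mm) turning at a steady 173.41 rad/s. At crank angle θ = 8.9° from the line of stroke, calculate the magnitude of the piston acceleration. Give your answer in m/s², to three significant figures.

ω = 173.4 rad/s
x(θ) = r cosθ + √(L² − r² sin²θ); with ω constant, a = ω²·d²x/dθ².
d²x/dθ² = −r cosθ − r²(cos2θ)/√u − r⁴ sin²2θ/(4u^{3/2}),  u = L² − r² sin²θ = 0.0732154 m².
Substituting r = 0.07 m, L = 0.2708 m, θ = 8.9°: d²x/dθ² = -0.086428 m.
a = ω²·d²x/dθ² = (173.4)²·(-0.086428) = -2599 m/s²;  |a| = 2599 m/s².

2600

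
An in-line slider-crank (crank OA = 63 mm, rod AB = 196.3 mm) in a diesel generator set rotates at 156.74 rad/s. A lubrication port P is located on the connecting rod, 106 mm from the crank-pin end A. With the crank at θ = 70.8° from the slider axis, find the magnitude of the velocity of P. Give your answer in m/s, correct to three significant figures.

ω = 156.7 rad/s.  Crank-pin speed |V_A| = rω = 9.8746 m/s, perpendicular to OA.
Rod angle: sinφ = −(r/L) sinθ ⇒ φ = -17.643°; ω_rod = −rω cosθ/√(L²−r²sin²θ) = -17.36 rad/s.
V_P = V_A + ω_rod × AP, with AP = 0.106 m along the rod.
Components: V_Px = −rω sinθ − a·ω_rod·sinφ = -9.8831 m/s;  V_Py = rω cosθ + a·ω_rod·cosφ = +1.4939 m/s.
|V_P| = √(V_Px² + V_Py²) = 9.9953 m/s.

10.00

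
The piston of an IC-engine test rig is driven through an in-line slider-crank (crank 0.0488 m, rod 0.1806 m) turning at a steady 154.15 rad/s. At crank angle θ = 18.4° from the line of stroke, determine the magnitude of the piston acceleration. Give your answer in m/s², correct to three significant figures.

1350

ω = 154.2 rad/s
x(θ) = r cosθ + √(L² − r² sin²θ); with ω constant, a = ω²·d²x/dθ².
d²x/dθ² = −r cosθ − r²(cos2θ)/√u − r⁴ sin²2θ/(4u^{3/2}),  u = L² − r² sin²θ = 0.0323791 m².
Substituting r = 0.0488 m, L = 0.1806 m, θ = 18.4°: d²x/dθ² = -0.05699 m.
a = ω²·d²x/dθ² = (154.2)²·(-0.05699) = -1354.2 m/s²;  |a| = 1354.2 m/s².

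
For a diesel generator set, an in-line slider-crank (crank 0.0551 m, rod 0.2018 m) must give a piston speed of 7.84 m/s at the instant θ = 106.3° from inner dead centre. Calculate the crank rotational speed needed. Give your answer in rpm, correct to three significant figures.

For an in-line slider-crank, |v_piston| = rω|sinθ|·[1 + r cosθ/√(L² − r² sin²θ)].
With r = 0.0551 m, L = 0.2018 m, θ = 106.3°: the bracketed kinematic factor |dx/dθ| = 0.048686 m.
ω = v/|dx/dθ| = 7.84/0.048686 = 161.03 rad/s.
N = 60ω/(2π) = 1537.8 rpm.

1540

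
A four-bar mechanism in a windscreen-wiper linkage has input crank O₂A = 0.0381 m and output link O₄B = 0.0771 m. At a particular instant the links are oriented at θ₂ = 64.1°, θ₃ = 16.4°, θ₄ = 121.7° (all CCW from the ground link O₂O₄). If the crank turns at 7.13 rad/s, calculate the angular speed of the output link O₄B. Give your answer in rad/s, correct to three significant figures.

2.70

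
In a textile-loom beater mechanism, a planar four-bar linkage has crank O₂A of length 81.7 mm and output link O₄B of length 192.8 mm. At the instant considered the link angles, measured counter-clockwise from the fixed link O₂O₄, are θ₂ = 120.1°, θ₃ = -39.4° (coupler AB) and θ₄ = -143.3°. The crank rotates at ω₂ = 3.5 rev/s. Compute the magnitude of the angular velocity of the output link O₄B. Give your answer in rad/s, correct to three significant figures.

3.36

ω₂ = 21.99 rad/s (from 3.5 rev/s).
Differentiating the loop-closure r₂e^{iθ₂}+r₃e^{iθ₃}=r₁+r₄e^{iθ₄} gives r₂ω₂e^{iθ₂}+r₃ω₃e^{iθ₃}=r₄ω₄e^{iθ₄}.
Eliminating the other unknown: ω₄ = r₂ω₂ sin(θ₂−θ₃) / [r₄ sin(θ₄−θ₃)].
Numerator sine = +0.35021; denominator sine = -0.97072.
Result = 0.0817·21.99·(+0.35021) / (0.1928·(-0.97072)) = -3.362 rad/s; magnitude 3.362 rad/s.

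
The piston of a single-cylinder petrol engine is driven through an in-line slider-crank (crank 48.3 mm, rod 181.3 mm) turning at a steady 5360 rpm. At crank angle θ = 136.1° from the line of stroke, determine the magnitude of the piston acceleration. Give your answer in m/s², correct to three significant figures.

10700

ω = 2π·5360/60 = 561.3 rad/s
x(θ) = r cosθ + √(L² − r² sin²θ); with ω constant, a = ω²·d²x/dθ².
d²x/dθ² = −r cosθ − r²(cos2θ)/√u − r⁴ sin²2θ/(4u^{3/2}),  u = L² − r² sin²θ = 0.031748 m².
Substituting r = 0.0483 m, L = 0.1813 m, θ = 136.1°: d²x/dθ² = +0.03406 m.
a = ω²·d²x/dθ² = (561.3)²·(+0.03406) = +10731 m/s²;  |a| = 10731 m/s².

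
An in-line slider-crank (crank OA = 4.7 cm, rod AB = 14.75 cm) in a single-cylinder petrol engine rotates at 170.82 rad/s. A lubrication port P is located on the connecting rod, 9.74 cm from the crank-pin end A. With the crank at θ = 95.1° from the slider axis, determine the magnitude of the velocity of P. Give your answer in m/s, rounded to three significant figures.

ω = 170.8 rad/s.  Crank-pin speed |V_A| = rω = 8.0285 m/s, perpendicular to OA.
Rod angle: sinφ = −(r/L) sinθ ⇒ φ = -18.505°; ω_rod = −rω cosθ/√(L²−r²sin²θ) = +5.1024 rad/s.
V_P = V_A + ω_rod × AP, with AP = 0.0974 m along the rod.
Components: V_Px = −rω sinθ − a·ω_rod·sinφ = -7.839 m/s;  V_Py = rω cosθ + a·ω_rod·cosφ = -0.24241 m/s.
|V_P| = √(V_Px² + V_Py²) = 7.8428 m/s.

7.84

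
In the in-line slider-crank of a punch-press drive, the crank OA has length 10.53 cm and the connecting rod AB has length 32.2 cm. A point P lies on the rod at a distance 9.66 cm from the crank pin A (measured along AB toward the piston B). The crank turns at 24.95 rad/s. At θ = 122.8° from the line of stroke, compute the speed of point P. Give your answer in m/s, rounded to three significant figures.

2.31

ω = 24.95 rad/s.  Crank-pin speed |V_A| = rω = 2.6272 m/s, perpendicular to OA.
Rod angle: sinφ = −(r/L) sinθ ⇒ φ = -15.955°; ω_rod = −rω cosθ/√(L²−r²sin²θ) = +4.5969 rad/s.
V_P = V_A + ω_rod × AP, with AP = 0.0966 m along the rod.
Components: V_Px = −rω sinθ − a·ω_rod·sinφ = -2.0863 m/s;  V_Py = rω cosθ + a·ω_rod·cosφ = -0.99624 m/s.
|V_P| = √(V_Px² + V_Py²) = 2.312 m/s.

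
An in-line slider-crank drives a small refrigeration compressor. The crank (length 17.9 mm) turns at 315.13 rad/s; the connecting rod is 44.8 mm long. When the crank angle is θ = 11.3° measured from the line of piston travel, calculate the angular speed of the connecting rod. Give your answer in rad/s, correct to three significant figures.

ω = 315.1 rad/s
The rod makes angle φ with the slider axis where L sinφ = r sinθ; differentiating, L cosφ·φ̇ = r ω cosθ.
L cosφ = √(L² − r² sin²θ) = 0.044662 m.
|ω_rod| = r ω |cosθ| / √(L² − r² sin²θ) = 0.0179·315.1·0.98061/0.044662 = 123.85 rad/s.

124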